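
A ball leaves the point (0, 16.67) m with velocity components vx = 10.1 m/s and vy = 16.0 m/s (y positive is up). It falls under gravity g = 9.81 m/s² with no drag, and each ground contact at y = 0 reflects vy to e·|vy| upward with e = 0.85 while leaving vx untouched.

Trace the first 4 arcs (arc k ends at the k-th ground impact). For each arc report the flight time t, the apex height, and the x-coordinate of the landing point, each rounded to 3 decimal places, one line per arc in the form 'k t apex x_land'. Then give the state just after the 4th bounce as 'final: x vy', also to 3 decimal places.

1 4.092 29.718 41.334
2 4.184 21.471 83.597
3 3.557 15.513 119.520
4 3.023 11.208 150.055
final: 150.055 12.605

Arc 1: start y=16.670, vy=16.000 → t=4.092, apex=29.718, x_land=41.334, impact vy=-24.147
  bounce: vy ← 0.85·24.147 = 20.525
Arc 2: start y=0.000, vy=20.525 → t=4.184, apex=21.471, x_land=83.597, impact vy=-20.525
  bounce: vy ← 0.85·20.525 = 17.446
Arc 3: start y=0.000, vy=17.446 → t=3.557, apex=15.513, x_land=119.520, impact vy=-17.446
  bounce: vy ← 0.85·17.446 = 14.829
Arc 4: start y=0.000, vy=14.829 → t=3.023, apex=11.208, x_land=150.055, impact vy=-14.829
  bounce: vy ← 0.85·14.829 = 12.605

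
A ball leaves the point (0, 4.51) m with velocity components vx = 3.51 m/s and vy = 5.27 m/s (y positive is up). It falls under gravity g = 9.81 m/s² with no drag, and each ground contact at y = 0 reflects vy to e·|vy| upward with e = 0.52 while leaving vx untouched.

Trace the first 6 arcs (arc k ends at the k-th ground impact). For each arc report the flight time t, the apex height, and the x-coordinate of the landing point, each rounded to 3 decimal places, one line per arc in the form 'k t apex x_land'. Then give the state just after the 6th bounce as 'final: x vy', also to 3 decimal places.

1 1.636 5.926 5.744
2 1.143 1.602 9.756
3 0.594 0.433 11.842
4 0.309 0.117 12.927
5 0.161 0.032 13.491
6 0.084 0.009 13.784
final: 13.784 0.213

Arc 1: start y=4.510, vy=5.270 → t=1.636, apex=5.926, x_land=5.744, impact vy=-10.782
  bounce: vy ← 0.52·10.782 = 5.607
Arc 2: start y=0.000, vy=5.607 → t=1.143, apex=1.602, x_land=9.756, impact vy=-5.607
  bounce: vy ← 0.52·5.607 = 2.916
Arc 3: start y=0.000, vy=2.916 → t=0.594, apex=0.433, x_land=11.842, impact vy=-2.916
  bounce: vy ← 0.52·2.916 = 1.516
Arc 4: start y=0.000, vy=1.516 → t=0.309, apex=0.117, x_land=12.927, impact vy=-1.516
  bounce: vy ← 0.52·1.516 = 0.788
Arc 5: start y=0.000, vy=0.788 → t=0.161, apex=0.032, x_land=13.491, impact vy=-0.788
  bounce: vy ← 0.52·0.788 = 0.410
Arc 6: start y=0.000, vy=0.410 → t=0.084, apex=0.009, x_land=13.784, impact vy=-0.410
  bounce: vy ← 0.52·0.410 = 0.213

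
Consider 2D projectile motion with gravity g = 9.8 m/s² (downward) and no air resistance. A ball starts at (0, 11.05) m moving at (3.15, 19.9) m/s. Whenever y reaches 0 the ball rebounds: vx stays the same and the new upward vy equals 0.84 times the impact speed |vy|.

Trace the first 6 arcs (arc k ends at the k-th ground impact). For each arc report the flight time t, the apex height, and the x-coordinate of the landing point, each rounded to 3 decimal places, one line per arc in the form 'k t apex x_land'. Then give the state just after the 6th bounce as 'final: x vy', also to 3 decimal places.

1 4.556 31.255 14.352
2 4.243 22.053 27.717
3 3.564 15.561 38.944
4 2.994 10.980 48.375
5 2.515 7.747 56.296
6 2.112 5.466 62.951
final: 62.951 8.695

Arc 1: start y=11.050, vy=19.900 → t=4.556, apex=31.255, x_land=14.352, impact vy=-24.751
  bounce: vy ← 0.84·24.751 = 20.790
Arc 2: start y=0.000, vy=20.790 → t=4.243, apex=22.053, x_land=27.717, impact vy=-20.790
  bounce: vy ← 0.84·20.790 = 17.464
Arc 3: start y=0.000, vy=17.464 → t=3.564, apex=15.561, x_land=38.944, impact vy=-17.464
  bounce: vy ← 0.84·17.464 = 14.670
Arc 4: start y=0.000, vy=14.670 → t=2.994, apex=10.980, x_land=48.375, impact vy=-14.670
  bounce: vy ← 0.84·14.670 = 12.323
Arc 5: start y=0.000, vy=12.323 → t=2.515, apex=7.747, x_land=56.296, impact vy=-12.323
  bounce: vy ← 0.84·12.323 = 10.351
Arc 6: start y=0.000, vy=10.351 → t=2.112, apex=5.466, x_land=62.951, impact vy=-10.351
  bounce: vy ← 0.84·10.351 = 8.695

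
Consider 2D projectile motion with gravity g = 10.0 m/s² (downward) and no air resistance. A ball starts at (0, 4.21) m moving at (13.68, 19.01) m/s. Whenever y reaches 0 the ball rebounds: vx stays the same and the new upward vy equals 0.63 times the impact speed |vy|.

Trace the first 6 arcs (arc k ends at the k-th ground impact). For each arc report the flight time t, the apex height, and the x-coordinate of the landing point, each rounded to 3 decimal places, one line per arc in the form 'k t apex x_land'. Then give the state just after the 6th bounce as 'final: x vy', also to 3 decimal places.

Arc 1: start y=4.210, vy=19.010 → t=4.012, apex=22.279, x_land=54.882, impact vy=-21.109
  bounce: vy ← 0.63·21.109 = 13.299
Arc 2: start y=0.000, vy=13.299 → t=2.660, apex=8.843, x_land=91.267, impact vy=-13.299
  bounce: vy ← 0.63·13.299 = 8.378
Arc 3: start y=0.000, vy=8.378 → t=1.676, apex=3.510, x_land=114.190, impact vy=-8.378
  bounce: vy ← 0.63·8.378 = 5.278
Arc 4: start y=0.000, vy=5.278 → t=1.056, apex=1.393, x_land=128.631, impact vy=-5.278
  bounce: vy ← 0.63·5.278 = 3.325
Arc 5: start y=0.000, vy=3.325 → t=0.665, apex=0.553, x_land=137.729, impact vy=-3.325
  bounce: vy ← 0.63·3.325 = 2.095
Arc 6: start y=0.000, vy=2.095 → t=0.419, apex=0.219, x_land=143.460, impact vy=-2.095
  bounce: vy ← 0.63·2.095 = 1.320

1 4.012 22.279 54.882
2 2.660 8.843 91.267
3 1.676 3.510 114.190
4 1.056 1.393 128.631
5 0.665 0.553 137.729
6 0.419 0.219 143.460
final: 143.460 1.320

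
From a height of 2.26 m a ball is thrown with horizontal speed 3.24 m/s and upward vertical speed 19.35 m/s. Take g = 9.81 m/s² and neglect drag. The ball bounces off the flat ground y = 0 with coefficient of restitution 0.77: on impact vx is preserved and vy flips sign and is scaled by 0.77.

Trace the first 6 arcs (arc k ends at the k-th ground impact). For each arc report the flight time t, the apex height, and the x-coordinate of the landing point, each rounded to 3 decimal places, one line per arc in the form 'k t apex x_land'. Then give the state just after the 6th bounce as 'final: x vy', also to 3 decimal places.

1 4.058 21.344 13.149
2 3.212 12.655 23.558
3 2.474 7.503 31.572
4 1.905 4.449 37.743
5 1.467 2.638 42.495
6 1.129 1.564 46.154
final: 46.154 4.265

Arc 1: start y=2.260, vy=19.350 → t=4.058, apex=21.344, x_land=13.149, impact vy=-20.464
  bounce: vy ← 0.77·20.464 = 15.757
Arc 2: start y=0.000, vy=15.757 → t=3.212, apex=12.655, x_land=23.558, impact vy=-15.757
  bounce: vy ← 0.77·15.757 = 12.133
Arc 3: start y=0.000, vy=12.133 → t=2.474, apex=7.503, x_land=31.572, impact vy=-12.133
  bounce: vy ← 0.77·12.133 = 9.342
Arc 4: start y=0.000, vy=9.342 → t=1.905, apex=4.449, x_land=37.743, impact vy=-9.342
  bounce: vy ← 0.77·9.342 = 7.194
Arc 5: start y=0.000, vy=7.194 → t=1.467, apex=2.638, x_land=42.495, impact vy=-7.194
  bounce: vy ← 0.77·7.194 = 5.539
Arc 6: start y=0.000, vy=5.539 → t=1.129, apex=1.564, x_land=46.154, impact vy=-5.539
  bounce: vy ← 0.77·5.539 = 4.265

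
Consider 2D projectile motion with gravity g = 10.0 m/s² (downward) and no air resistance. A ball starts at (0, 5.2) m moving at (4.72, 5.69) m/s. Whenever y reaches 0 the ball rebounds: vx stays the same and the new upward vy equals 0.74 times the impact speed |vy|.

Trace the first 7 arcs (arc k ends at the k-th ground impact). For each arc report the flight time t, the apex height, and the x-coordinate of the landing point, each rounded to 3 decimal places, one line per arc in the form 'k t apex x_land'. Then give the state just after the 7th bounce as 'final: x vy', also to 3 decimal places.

Arc 1: start y=5.200, vy=5.690 → t=1.737, apex=6.819, x_land=8.198, impact vy=-11.678
  bounce: vy ← 0.74·11.678 = 8.642
Arc 2: start y=0.000, vy=8.642 → t=1.728, apex=3.734, x_land=16.356, impact vy=-8.642
  bounce: vy ← 0.74·8.642 = 6.395
Arc 3: start y=0.000, vy=6.395 → t=1.279, apex=2.045, x_land=22.392, impact vy=-6.395
  bounce: vy ← 0.74·6.395 = 4.732
Arc 4: start y=0.000, vy=4.732 → t=0.946, apex=1.120, x_land=26.859, impact vy=-4.732
  bounce: vy ← 0.74·4.732 = 3.502
Arc 5: start y=0.000, vy=3.502 → t=0.700, apex=0.613, x_land=30.165, impact vy=-3.502
  bounce: vy ← 0.74·3.502 = 2.591
Arc 6: start y=0.000, vy=2.591 → t=0.518, apex=0.336, x_land=32.611, impact vy=-2.591
  bounce: vy ← 0.74·2.591 = 1.918
Arc 7: start y=0.000, vy=1.918 → t=0.384, apex=0.184, x_land=34.422, impact vy=-1.918
  bounce: vy ← 0.74·1.918 = 1.419

1 1.737 6.819 8.198
2 1.728 3.734 16.356
3 1.279 2.045 22.392
4 0.946 1.120 26.859
5 0.700 0.613 30.165
6 0.518 0.336 32.611
7 0.384 0.184 34.422
final: 34.422 1.419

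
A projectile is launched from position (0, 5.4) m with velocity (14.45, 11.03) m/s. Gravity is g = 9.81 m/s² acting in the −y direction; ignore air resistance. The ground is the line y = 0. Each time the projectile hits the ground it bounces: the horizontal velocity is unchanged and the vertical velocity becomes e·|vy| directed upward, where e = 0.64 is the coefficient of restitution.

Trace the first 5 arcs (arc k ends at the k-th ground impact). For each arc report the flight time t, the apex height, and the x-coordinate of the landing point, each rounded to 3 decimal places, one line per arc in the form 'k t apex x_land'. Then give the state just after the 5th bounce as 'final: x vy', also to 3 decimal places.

1 2.662 11.601 38.470
2 1.969 4.752 66.914
3 1.260 1.946 85.119
4 0.806 0.797 96.770
5 0.516 0.327 104.227
final: 104.227 1.620

Arc 1: start y=5.400, vy=11.030 → t=2.662, apex=11.601, x_land=38.470, impact vy=-15.087
  bounce: vy ← 0.64·15.087 = 9.655
Arc 2: start y=0.000, vy=9.655 → t=1.969, apex=4.752, x_land=66.914, impact vy=-9.655
  bounce: vy ← 0.64·9.655 = 6.180
Arc 3: start y=0.000, vy=6.180 → t=1.260, apex=1.946, x_land=85.119, impact vy=-6.180
  bounce: vy ← 0.64·6.180 = 3.955
Arc 4: start y=0.000, vy=3.955 → t=0.806, apex=0.797, x_land=96.770, impact vy=-3.955
  bounce: vy ← 0.64·3.955 = 2.531
Arc 5: start y=0.000, vy=2.531 → t=0.516, apex=0.327, x_land=104.227, impact vy=-2.531
  bounce: vy ← 0.64·2.531 = 1.620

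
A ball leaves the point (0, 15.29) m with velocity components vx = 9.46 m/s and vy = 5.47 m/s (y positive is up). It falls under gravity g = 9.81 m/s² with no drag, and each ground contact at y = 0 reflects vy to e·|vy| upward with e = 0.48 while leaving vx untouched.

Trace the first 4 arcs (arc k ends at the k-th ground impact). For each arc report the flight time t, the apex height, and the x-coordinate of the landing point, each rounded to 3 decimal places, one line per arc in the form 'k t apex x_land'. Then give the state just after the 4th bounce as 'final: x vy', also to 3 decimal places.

1 2.409 16.815 22.790
2 1.777 3.874 39.605
3 0.853 0.893 47.676
4 0.410 0.206 51.550
final: 51.550 0.964

Arc 1: start y=15.290, vy=5.470 → t=2.409, apex=16.815, x_land=22.790, impact vy=-18.163
  bounce: vy ← 0.48·18.163 = 8.718
Arc 2: start y=0.000, vy=8.718 → t=1.777, apex=3.874, x_land=39.605, impact vy=-8.718
  bounce: vy ← 0.48·8.718 = 4.185
Arc 3: start y=0.000, vy=4.185 → t=0.853, apex=0.893, x_land=47.676, impact vy=-4.185
  bounce: vy ← 0.48·4.185 = 2.009
Arc 4: start y=0.000, vy=2.009 → t=0.410, apex=0.206, x_land=51.550, impact vy=-2.009
  bounce: vy ← 0.48·2.009 = 0.964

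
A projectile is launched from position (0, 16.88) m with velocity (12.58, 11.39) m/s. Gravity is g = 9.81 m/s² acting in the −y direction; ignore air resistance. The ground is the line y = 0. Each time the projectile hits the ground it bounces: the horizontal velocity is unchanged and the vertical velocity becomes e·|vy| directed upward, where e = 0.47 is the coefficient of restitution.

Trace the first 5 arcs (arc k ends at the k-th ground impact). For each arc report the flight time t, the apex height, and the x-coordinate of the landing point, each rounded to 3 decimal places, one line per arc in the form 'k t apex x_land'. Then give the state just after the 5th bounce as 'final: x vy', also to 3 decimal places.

1 3.350 23.492 42.137
2 2.057 5.189 68.016
3 0.967 1.146 80.180
4 0.454 0.253 85.896
5 0.214 0.056 88.583
final: 88.583 0.492

Arc 1: start y=16.880, vy=11.390 → t=3.350, apex=23.492, x_land=42.137, impact vy=-21.469
  bounce: vy ← 0.47·21.469 = 10.090
Arc 2: start y=0.000, vy=10.090 → t=2.057, apex=5.189, x_land=68.016, impact vy=-10.090
  bounce: vy ← 0.47·10.090 = 4.743
Arc 3: start y=0.000, vy=4.743 → t=0.967, apex=1.146, x_land=80.180, impact vy=-4.743
  bounce: vy ← 0.47·4.743 = 2.229
Arc 4: start y=0.000, vy=2.229 → t=0.454, apex=0.253, x_land=85.896, impact vy=-2.229
  bounce: vy ← 0.47·2.229 = 1.048
Arc 5: start y=0.000, vy=1.048 → t=0.214, apex=0.056, x_land=88.583, impact vy=-1.048
  bounce: vy ← 0.47·1.048 = 0.492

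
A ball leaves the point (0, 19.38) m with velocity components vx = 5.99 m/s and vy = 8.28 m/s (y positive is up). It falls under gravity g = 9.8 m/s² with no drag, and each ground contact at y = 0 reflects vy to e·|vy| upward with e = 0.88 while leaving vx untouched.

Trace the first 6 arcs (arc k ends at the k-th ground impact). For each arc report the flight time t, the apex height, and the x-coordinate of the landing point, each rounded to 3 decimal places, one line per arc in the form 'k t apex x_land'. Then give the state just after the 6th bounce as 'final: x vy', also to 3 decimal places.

Arc 1: start y=19.380, vy=8.280 → t=3.006, apex=22.878, x_land=18.004, impact vy=-21.176
  bounce: vy ← 0.88·21.176 = 18.635
Arc 2: start y=0.000, vy=18.635 → t=3.803, apex=17.717, x_land=40.784, impact vy=-18.635
  bounce: vy ← 0.88·18.635 = 16.398
Arc 3: start y=0.000, vy=16.398 → t=3.347, apex=13.720, x_land=60.830, impact vy=-16.398
  bounce: vy ← 0.88·16.398 = 14.431
Arc 4: start y=0.000, vy=14.431 → t=2.945, apex=10.625, x_land=78.471, impact vy=-14.431
  bounce: vy ← 0.88·14.431 = 12.699
Arc 5: start y=0.000, vy=12.699 → t=2.592, apex=8.228, x_land=93.994, impact vy=-12.699
  bounce: vy ← 0.88·12.699 = 11.175
Arc 6: start y=0.000, vy=11.175 → t=2.281, apex=6.372, x_land=107.655, impact vy=-11.175
  bounce: vy ← 0.88·11.175 = 9.834

1 3.006 22.878 18.004
2 3.803 17.717 40.784
3 3.347 13.720 60.830
4 2.945 10.625 78.471
5 2.592 8.228 93.994
6 2.281 6.372 107.655
final: 107.655 9.834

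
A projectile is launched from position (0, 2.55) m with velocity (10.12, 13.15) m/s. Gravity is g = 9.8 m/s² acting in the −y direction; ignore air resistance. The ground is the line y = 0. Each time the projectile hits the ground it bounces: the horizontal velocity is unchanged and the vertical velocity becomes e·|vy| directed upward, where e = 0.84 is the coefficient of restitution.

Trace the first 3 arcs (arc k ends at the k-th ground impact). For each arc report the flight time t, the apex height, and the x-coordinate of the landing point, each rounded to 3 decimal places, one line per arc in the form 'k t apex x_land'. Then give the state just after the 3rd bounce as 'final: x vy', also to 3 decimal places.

Arc 1: start y=2.550, vy=13.150 → t=2.865, apex=11.373, x_land=28.997, impact vy=-14.930
  bounce: vy ← 0.84·14.930 = 12.541
Arc 2: start y=0.000, vy=12.541 → t=2.559, apex=8.024, x_land=54.898, impact vy=-12.541
  bounce: vy ← 0.84·12.541 = 10.535
Arc 3: start y=0.000, vy=10.535 → t=2.150, apex=5.662, x_land=76.655, impact vy=-10.535
  bounce: vy ← 0.84·10.535 = 8.849

1 2.865 11.373 28.997
2 2.559 8.024 54.898
3 2.150 5.662 76.655
final: 76.655 8.849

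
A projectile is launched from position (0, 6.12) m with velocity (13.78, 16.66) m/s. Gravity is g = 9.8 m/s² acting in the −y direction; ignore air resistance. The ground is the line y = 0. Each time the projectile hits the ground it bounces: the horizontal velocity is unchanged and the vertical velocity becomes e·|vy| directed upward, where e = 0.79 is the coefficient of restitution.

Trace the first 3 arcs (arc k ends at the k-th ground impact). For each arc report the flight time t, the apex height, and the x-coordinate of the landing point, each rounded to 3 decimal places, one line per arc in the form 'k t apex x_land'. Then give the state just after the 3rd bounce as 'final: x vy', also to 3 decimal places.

1 3.734 20.281 51.461
2 3.214 12.657 95.756
3 2.539 7.899 130.748
final: 130.748 9.830

Arc 1: start y=6.120, vy=16.660 → t=3.734, apex=20.281, x_land=51.461, impact vy=-19.938
  bounce: vy ← 0.79·19.938 = 15.751
Arc 2: start y=0.000, vy=15.751 → t=3.214, apex=12.657, x_land=95.756, impact vy=-15.751
  bounce: vy ← 0.79·15.751 = 12.443
Arc 3: start y=0.000, vy=12.443 → t=2.539, apex=7.899, x_land=130.748, impact vy=-12.443
  bounce: vy ← 0.79·12.443 = 9.830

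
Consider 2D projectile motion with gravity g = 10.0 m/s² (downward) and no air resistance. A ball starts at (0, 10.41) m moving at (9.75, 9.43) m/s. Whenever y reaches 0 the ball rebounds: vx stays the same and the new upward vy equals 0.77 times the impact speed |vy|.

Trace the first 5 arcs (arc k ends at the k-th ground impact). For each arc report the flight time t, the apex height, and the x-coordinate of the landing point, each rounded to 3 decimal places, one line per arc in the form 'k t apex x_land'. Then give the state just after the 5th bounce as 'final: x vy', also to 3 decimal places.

1 2.667 14.856 26.001
2 2.655 8.808 51.882
3 2.044 5.222 71.811
4 1.574 3.096 87.157
5 1.212 1.836 98.973
final: 98.973 4.666

Arc 1: start y=10.410, vy=9.430 → t=2.667, apex=14.856, x_land=26.001, impact vy=-17.237
  bounce: vy ← 0.77·17.237 = 13.273
Arc 2: start y=0.000, vy=13.273 → t=2.655, apex=8.808, x_land=51.882, impact vy=-13.273
  bounce: vy ← 0.77·13.273 = 10.220
Arc 3: start y=0.000, vy=10.220 → t=2.044, apex=5.222, x_land=71.811, impact vy=-10.220
  bounce: vy ← 0.77·10.220 = 7.869
Arc 4: start y=0.000, vy=7.869 → t=1.574, apex=3.096, x_land=87.157, impact vy=-7.869
  bounce: vy ← 0.77·7.869 = 6.059
Arc 5: start y=0.000, vy=6.059 → t=1.212, apex=1.836, x_land=98.973, impact vy=-6.059
  bounce: vy ← 0.77·6.059 = 4.666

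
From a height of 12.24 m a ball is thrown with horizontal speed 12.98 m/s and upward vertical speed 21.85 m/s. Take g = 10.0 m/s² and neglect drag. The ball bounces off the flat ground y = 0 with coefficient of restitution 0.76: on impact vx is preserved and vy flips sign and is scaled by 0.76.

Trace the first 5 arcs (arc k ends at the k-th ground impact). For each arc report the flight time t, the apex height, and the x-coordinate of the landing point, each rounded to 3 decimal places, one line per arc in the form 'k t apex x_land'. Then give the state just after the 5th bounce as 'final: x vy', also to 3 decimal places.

1 4.872 36.111 63.244
2 4.085 20.858 116.266
3 3.105 12.047 156.562
4 2.359 6.959 187.188
5 1.793 4.019 210.463
final: 210.463 6.814

Arc 1: start y=12.240, vy=21.850 → t=4.872, apex=36.111, x_land=63.244, impact vy=-26.874
  bounce: vy ← 0.76·26.874 = 20.424
Arc 2: start y=0.000, vy=20.424 → t=4.085, apex=20.858, x_land=116.266, impact vy=-20.424
  bounce: vy ← 0.76·20.424 = 15.523
Arc 3: start y=0.000, vy=15.523 → t=3.105, apex=12.047, x_land=156.562, impact vy=-15.523
  bounce: vy ← 0.76·15.523 = 11.797
Arc 4: start y=0.000, vy=11.797 → t=2.359, apex=6.959, x_land=187.188, impact vy=-11.797
  bounce: vy ← 0.76·11.797 = 8.966
Arc 5: start y=0.000, vy=8.966 → t=1.793, apex=4.019, x_land=210.463, impact vy=-8.966
  bounce: vy ← 0.76·8.966 = 6.814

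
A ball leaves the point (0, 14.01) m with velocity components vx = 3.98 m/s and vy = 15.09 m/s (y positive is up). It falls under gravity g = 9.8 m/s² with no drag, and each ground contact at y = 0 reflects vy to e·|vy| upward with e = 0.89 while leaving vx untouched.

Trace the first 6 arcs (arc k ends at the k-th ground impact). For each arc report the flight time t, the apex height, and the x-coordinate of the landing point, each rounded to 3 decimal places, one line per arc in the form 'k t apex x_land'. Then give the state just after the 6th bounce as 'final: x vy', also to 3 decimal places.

Arc 1: start y=14.010, vy=15.090 → t=3.827, apex=25.628, x_land=15.230, impact vy=-22.412
  bounce: vy ← 0.89·22.412 = 19.947
Arc 2: start y=0.000, vy=19.947 → t=4.071, apex=20.300, x_land=31.432, impact vy=-19.947
  bounce: vy ← 0.89·19.947 = 17.753
Arc 3: start y=0.000, vy=17.753 → t=3.623, apex=16.079, x_land=45.852, impact vy=-17.753
  bounce: vy ← 0.89·17.753 = 15.800
Arc 4: start y=0.000, vy=15.800 → t=3.224, apex=12.737, x_land=58.685, impact vy=-15.800
  bounce: vy ← 0.89·15.800 = 14.062
Arc 5: start y=0.000, vy=14.062 → t=2.870, apex=10.089, x_land=70.107, impact vy=-14.062
  bounce: vy ← 0.89·14.062 = 12.515
Arc 6: start y=0.000, vy=12.515 → t=2.554, apex=7.991, x_land=80.272, impact vy=-12.515
  bounce: vy ← 0.89·12.515 = 11.138

1 3.827 25.628 15.230
2 4.071 20.300 31.432
3 3.623 16.079 45.852
4 3.224 12.737 58.685
5 2.870 10.089 70.107
6 2.554 7.991 80.272
final: 80.272 11.138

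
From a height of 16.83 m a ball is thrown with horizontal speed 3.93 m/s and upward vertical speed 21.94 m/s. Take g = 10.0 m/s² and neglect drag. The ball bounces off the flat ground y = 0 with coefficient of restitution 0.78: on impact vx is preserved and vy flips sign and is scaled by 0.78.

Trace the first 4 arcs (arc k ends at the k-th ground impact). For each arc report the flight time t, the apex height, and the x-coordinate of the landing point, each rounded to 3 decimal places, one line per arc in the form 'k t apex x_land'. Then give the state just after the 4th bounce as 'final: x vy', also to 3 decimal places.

1 5.054 40.898 19.862
2 4.462 24.882 37.396
3 3.480 15.138 51.073
4 2.714 9.210 61.741
final: 61.741 10.586

Arc 1: start y=16.830, vy=21.940 → t=5.054, apex=40.898, x_land=19.862, impact vy=-28.600
  bounce: vy ← 0.78·28.600 = 22.308
Arc 2: start y=0.000, vy=22.308 → t=4.462, apex=24.882, x_land=37.396, impact vy=-22.308
  bounce: vy ← 0.78·22.308 = 17.400
Arc 3: start y=0.000, vy=17.400 → t=3.480, apex=15.138, x_land=51.073, impact vy=-17.400
  bounce: vy ← 0.78·17.400 = 13.572
Arc 4: start y=0.000, vy=13.572 → t=2.714, apex=9.210, x_land=61.741, impact vy=-13.572
  bounce: vy ← 0.78·13.572 = 10.586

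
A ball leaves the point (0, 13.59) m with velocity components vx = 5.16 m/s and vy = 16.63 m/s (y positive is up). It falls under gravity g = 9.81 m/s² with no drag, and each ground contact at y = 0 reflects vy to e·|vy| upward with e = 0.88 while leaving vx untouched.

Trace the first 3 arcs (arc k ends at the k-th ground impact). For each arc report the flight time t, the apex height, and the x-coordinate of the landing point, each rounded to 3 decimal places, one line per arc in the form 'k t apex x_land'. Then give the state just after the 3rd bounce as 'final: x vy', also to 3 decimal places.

1 4.071 27.686 21.006
2 4.181 21.440 42.582
3 3.680 16.603 61.569
final: 61.569 15.883

Arc 1: start y=13.590, vy=16.630 → t=4.071, apex=27.686, x_land=21.006, impact vy=-23.306
  bounce: vy ← 0.88·23.306 = 20.510
Arc 2: start y=0.000, vy=20.510 → t=4.181, apex=21.440, x_land=42.582, impact vy=-20.510
  bounce: vy ← 0.88·20.510 = 18.049
Arc 3: start y=0.000, vy=18.049 → t=3.680, apex=16.603, x_land=61.569, impact vy=-18.049
  bounce: vy ← 0.88·18.049 = 15.883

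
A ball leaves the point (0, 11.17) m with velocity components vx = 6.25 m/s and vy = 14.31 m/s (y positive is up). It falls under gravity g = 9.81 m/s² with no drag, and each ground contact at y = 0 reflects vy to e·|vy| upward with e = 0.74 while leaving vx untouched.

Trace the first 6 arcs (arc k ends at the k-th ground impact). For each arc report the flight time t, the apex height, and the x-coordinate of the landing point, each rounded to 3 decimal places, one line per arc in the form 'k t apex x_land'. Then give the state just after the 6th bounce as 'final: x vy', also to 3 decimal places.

1 3.558 21.607 22.235
2 3.106 11.832 41.649
3 2.299 6.479 56.015
4 1.701 3.548 66.647
5 1.259 1.943 74.514
6 0.931 1.064 80.336
final: 80.336 3.381

Arc 1: start y=11.170, vy=14.310 → t=3.558, apex=21.607, x_land=22.235, impact vy=-20.590
  bounce: vy ← 0.74·20.590 = 15.236
Arc 2: start y=0.000, vy=15.236 → t=3.106, apex=11.832, x_land=41.649, impact vy=-15.236
  bounce: vy ← 0.74·15.236 = 11.275
Arc 3: start y=0.000, vy=11.275 → t=2.299, apex=6.479, x_land=56.015, impact vy=-11.275
  bounce: vy ← 0.74·11.275 = 8.343
Arc 4: start y=0.000, vy=8.343 → t=1.701, apex=3.548, x_land=66.647, impact vy=-8.343
  bounce: vy ← 0.74·8.343 = 6.174
Arc 5: start y=0.000, vy=6.174 → t=1.259, apex=1.943, x_land=74.514, impact vy=-6.174
  bounce: vy ← 0.74·6.174 = 4.569
Arc 6: start y=0.000, vy=4.569 → t=0.931, apex=1.064, x_land=80.336, impact vy=-4.569
  bounce: vy ← 0.74·4.569 = 3.381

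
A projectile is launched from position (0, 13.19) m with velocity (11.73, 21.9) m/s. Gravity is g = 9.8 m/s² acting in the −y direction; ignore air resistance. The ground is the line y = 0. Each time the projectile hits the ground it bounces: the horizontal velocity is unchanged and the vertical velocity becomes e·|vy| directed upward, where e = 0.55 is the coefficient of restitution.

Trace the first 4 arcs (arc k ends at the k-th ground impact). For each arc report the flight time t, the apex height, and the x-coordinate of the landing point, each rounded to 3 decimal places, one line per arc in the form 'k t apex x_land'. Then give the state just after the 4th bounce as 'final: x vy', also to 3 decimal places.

1 5.007 37.660 58.732
2 3.050 11.392 94.503
3 1.677 3.446 114.177
4 0.922 1.042 124.998
final: 124.998 2.486

Arc 1: start y=13.190, vy=21.900 → t=5.007, apex=37.660, x_land=58.732, impact vy=-27.169
  bounce: vy ← 0.55·27.169 = 14.943
Arc 2: start y=0.000, vy=14.943 → t=3.050, apex=11.392, x_land=94.503, impact vy=-14.943
  bounce: vy ← 0.55·14.943 = 8.219
Arc 3: start y=0.000, vy=8.219 → t=1.677, apex=3.446, x_land=114.177, impact vy=-8.219
  bounce: vy ← 0.55·8.219 = 4.520
Arc 4: start y=0.000, vy=4.520 → t=0.922, apex=1.042, x_land=124.998, impact vy=-4.520
  bounce: vy ← 0.55·4.520 = 2.486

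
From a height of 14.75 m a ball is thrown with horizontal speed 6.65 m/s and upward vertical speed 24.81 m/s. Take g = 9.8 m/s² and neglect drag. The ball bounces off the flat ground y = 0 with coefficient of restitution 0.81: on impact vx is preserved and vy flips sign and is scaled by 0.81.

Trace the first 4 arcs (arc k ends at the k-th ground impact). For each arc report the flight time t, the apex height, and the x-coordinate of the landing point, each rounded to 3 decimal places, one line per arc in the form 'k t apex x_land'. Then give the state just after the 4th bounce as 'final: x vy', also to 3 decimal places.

1 5.601 46.155 37.245
2 4.972 30.282 70.308
3 4.027 19.868 97.090
4 3.262 13.036 118.783
final: 118.783 12.947

Arc 1: start y=14.750, vy=24.810 → t=5.601, apex=46.155, x_land=37.245, impact vy=-30.077
  bounce: vy ← 0.81·30.077 = 24.363
Arc 2: start y=0.000, vy=24.363 → t=4.972, apex=30.282, x_land=70.308, impact vy=-24.363
  bounce: vy ← 0.81·24.363 = 19.734
Arc 3: start y=0.000, vy=19.734 → t=4.027, apex=19.868, x_land=97.090, impact vy=-19.734
  bounce: vy ← 0.81·19.734 = 15.984
Arc 4: start y=0.000, vy=15.984 → t=3.262, apex=13.036, x_land=118.783, impact vy=-15.984
  bounce: vy ← 0.81·15.984 = 12.947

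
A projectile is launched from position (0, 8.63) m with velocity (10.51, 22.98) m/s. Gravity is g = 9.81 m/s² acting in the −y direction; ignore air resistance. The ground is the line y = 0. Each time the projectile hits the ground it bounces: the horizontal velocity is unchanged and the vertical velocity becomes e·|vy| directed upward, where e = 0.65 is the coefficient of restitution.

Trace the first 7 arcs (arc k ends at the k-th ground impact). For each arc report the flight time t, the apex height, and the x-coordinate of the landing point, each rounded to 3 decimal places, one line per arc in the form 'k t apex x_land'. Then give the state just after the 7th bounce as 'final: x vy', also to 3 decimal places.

1 5.034 35.545 52.912
2 3.500 15.018 89.693
3 2.275 6.345 113.600
4 1.479 2.681 129.140
5 0.961 1.133 139.241
6 0.625 0.479 145.807
7 0.406 0.202 150.074
final: 150.074 1.295

Arc 1: start y=8.630, vy=22.980 → t=5.034, apex=35.545, x_land=52.912, impact vy=-26.408
  bounce: vy ← 0.65·26.408 = 17.165
Arc 2: start y=0.000, vy=17.165 → t=3.500, apex=15.018, x_land=89.693, impact vy=-17.165
  bounce: vy ← 0.65·17.165 = 11.158
Arc 3: start y=0.000, vy=11.158 → t=2.275, apex=6.345, x_land=113.600, impact vy=-11.158
  bounce: vy ← 0.65·11.158 = 7.252
Arc 4: start y=0.000, vy=7.252 → t=1.479, apex=2.681, x_land=129.140, impact vy=-7.252
  bounce: vy ← 0.65·7.252 = 4.714
Arc 5: start y=0.000, vy=4.714 → t=0.961, apex=1.133, x_land=139.241, impact vy=-4.714
  bounce: vy ← 0.65·4.714 = 3.064
Arc 6: start y=0.000, vy=3.064 → t=0.625, apex=0.479, x_land=145.807, impact vy=-3.064
  bounce: vy ← 0.65·3.064 = 1.992
Arc 7: start y=0.000, vy=1.992 → t=0.406, apex=0.202, x_land=150.074, impact vy=-1.992
  bounce: vy ← 0.65·1.992 = 1.295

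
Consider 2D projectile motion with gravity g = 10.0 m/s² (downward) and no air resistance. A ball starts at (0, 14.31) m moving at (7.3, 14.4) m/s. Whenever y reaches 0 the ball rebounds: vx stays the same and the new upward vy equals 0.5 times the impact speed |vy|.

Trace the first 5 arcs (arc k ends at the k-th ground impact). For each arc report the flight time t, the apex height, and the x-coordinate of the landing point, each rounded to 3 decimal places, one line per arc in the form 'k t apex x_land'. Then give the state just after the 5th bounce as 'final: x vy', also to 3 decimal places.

Arc 1: start y=14.310, vy=14.400 → t=3.662, apex=24.678, x_land=26.730, impact vy=-22.216
  bounce: vy ← 0.5·22.216 = 11.108
Arc 2: start y=0.000, vy=11.108 → t=2.222, apex=6.170, x_land=42.948, impact vy=-11.108
  bounce: vy ← 0.5·11.108 = 5.554
Arc 3: start y=0.000, vy=5.554 → t=1.111, apex=1.542, x_land=51.057, impact vy=-5.554
  bounce: vy ← 0.5·5.554 = 2.777
Arc 4: start y=0.000, vy=2.777 → t=0.555, apex=0.386, x_land=55.111, impact vy=-2.777
  bounce: vy ← 0.5·2.777 = 1.389
Arc 5: start y=0.000, vy=1.389 → t=0.278, apex=0.096, x_land=57.138, impact vy=-1.389
  bounce: vy ← 0.5·1.389 = 0.694

1 3.662 24.678 26.730
2 2.222 6.170 42.948
3 1.111 1.542 51.057
4 0.555 0.386 55.111
5 0.278 0.096 57.138
final: 57.138 0.694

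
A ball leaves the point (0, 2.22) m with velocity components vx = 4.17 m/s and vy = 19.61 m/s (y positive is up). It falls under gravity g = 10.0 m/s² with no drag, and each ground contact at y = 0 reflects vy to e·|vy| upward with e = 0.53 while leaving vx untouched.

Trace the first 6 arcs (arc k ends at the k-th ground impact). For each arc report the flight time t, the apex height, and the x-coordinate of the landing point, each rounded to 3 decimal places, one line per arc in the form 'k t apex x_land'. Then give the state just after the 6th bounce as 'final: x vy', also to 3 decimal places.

Arc 1: start y=2.220, vy=19.610 → t=4.032, apex=21.448, x_land=16.814, impact vy=-20.711
  bounce: vy ← 0.53·20.711 = 10.977
Arc 2: start y=0.000, vy=10.977 → t=2.195, apex=6.025, x_land=25.969, impact vy=-10.977
  bounce: vy ← 0.53·10.977 = 5.818
Arc 3: start y=0.000, vy=5.818 → t=1.164, apex=1.692, x_land=30.821, impact vy=-5.818
  bounce: vy ← 0.53·5.818 = 3.083
Arc 4: start y=0.000, vy=3.083 → t=0.617, apex=0.475, x_land=33.392, impact vy=-3.083
  bounce: vy ← 0.53·3.083 = 1.634
Arc 5: start y=0.000, vy=1.634 → t=0.327, apex=0.134, x_land=34.755, impact vy=-1.634
  bounce: vy ← 0.53·1.634 = 0.866
Arc 6: start y=0.000, vy=0.866 → t=0.173, apex=0.038, x_land=35.478, impact vy=-0.866
  bounce: vy ← 0.53·0.866 = 0.459

1 4.032 21.448 16.814
2 2.195 6.025 25.969
3 1.164 1.692 30.821
4 0.617 0.475 33.392
5 0.327 0.134 34.755
6 0.173 0.038 35.478
final: 35.478 0.459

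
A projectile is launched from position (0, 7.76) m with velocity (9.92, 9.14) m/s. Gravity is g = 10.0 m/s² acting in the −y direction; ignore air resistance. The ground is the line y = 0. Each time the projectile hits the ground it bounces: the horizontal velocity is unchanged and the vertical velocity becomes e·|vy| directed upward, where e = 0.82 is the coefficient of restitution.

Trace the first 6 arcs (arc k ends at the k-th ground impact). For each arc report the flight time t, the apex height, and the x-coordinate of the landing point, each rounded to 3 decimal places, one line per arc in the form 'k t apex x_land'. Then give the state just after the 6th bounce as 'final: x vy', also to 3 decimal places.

1 2.459 11.937 24.394
2 2.534 8.026 49.532
3 2.078 5.397 70.144
4 1.704 3.629 87.047
5 1.397 2.440 100.906
6 1.146 1.641 112.272
final: 112.272 4.697

Arc 1: start y=7.760, vy=9.140 → t=2.459, apex=11.937, x_land=24.394, impact vy=-15.451
  bounce: vy ← 0.82·15.451 = 12.670
Arc 2: start y=0.000, vy=12.670 → t=2.534, apex=8.026, x_land=49.532, impact vy=-12.670
  bounce: vy ← 0.82·12.670 = 10.389
Arc 3: start y=0.000, vy=10.389 → t=2.078, apex=5.397, x_land=70.144, impact vy=-10.389
  bounce: vy ← 0.82·10.389 = 8.519
Arc 4: start y=0.000, vy=8.519 → t=1.704, apex=3.629, x_land=87.047, impact vy=-8.519
  bounce: vy ← 0.82·8.519 = 6.986
Arc 5: start y=0.000, vy=6.986 → t=1.397, apex=2.440, x_land=100.906, impact vy=-6.986
  bounce: vy ← 0.82·6.986 = 5.728
Arc 6: start y=0.000, vy=5.728 → t=1.146, apex=1.641, x_land=112.272, impact vy=-5.728
  bounce: vy ← 0.82·5.728 = 4.697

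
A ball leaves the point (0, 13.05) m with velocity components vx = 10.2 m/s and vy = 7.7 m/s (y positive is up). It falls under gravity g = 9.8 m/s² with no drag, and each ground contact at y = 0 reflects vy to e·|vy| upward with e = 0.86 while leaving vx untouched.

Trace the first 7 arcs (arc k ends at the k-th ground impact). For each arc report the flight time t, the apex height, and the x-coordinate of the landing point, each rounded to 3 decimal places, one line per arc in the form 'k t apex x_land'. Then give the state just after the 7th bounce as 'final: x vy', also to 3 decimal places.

1 2.597 16.075 26.489
2 3.115 11.889 58.265
3 2.679 8.793 85.593
4 2.304 6.503 109.095
5 1.982 4.810 129.307
6 1.704 3.557 146.689
7 1.466 2.631 161.637
final: 161.637 6.176

Arc 1: start y=13.050, vy=7.700 → t=2.597, apex=16.075, x_land=26.489, impact vy=-17.750
  bounce: vy ← 0.86·17.750 = 15.265
Arc 2: start y=0.000, vy=15.265 → t=3.115, apex=11.889, x_land=58.265, impact vy=-15.265
  bounce: vy ← 0.86·15.265 = 13.128
Arc 3: start y=0.000, vy=13.128 → t=2.679, apex=8.793, x_land=85.593, impact vy=-13.128
  bounce: vy ← 0.86·13.128 = 11.290
Arc 4: start y=0.000, vy=11.290 → t=2.304, apex=6.503, x_land=109.095, impact vy=-11.290
  bounce: vy ← 0.86·11.290 = 9.710
Arc 5: start y=0.000, vy=9.710 → t=1.982, apex=4.810, x_land=129.307, impact vy=-9.710
  bounce: vy ← 0.86·9.710 = 8.350
Arc 6: start y=0.000, vy=8.350 → t=1.704, apex=3.557, x_land=146.689, impact vy=-8.350
  bounce: vy ← 0.86·8.350 = 7.181
Arc 7: start y=0.000, vy=7.181 → t=1.466, apex=2.631, x_land=161.637, impact vy=-7.181
  bounce: vy ← 0.86·7.181 = 6.176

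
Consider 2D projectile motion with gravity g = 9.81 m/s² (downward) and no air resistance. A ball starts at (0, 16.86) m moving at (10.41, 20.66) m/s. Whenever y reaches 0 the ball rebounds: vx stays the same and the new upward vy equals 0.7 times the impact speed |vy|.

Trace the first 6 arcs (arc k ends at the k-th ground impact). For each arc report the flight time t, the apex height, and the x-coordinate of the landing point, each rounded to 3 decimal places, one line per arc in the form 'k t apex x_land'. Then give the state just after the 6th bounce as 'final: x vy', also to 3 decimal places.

1 4.912 38.615 51.132
2 3.928 18.921 92.024
3 2.750 9.271 120.648
4 1.925 4.543 140.686
5 1.347 2.226 154.712
6 0.943 1.091 164.530
final: 164.530 3.238

Arc 1: start y=16.860, vy=20.660 → t=4.912, apex=38.615, x_land=51.132, impact vy=-27.525
  bounce: vy ← 0.7·27.525 = 19.268
Arc 2: start y=0.000, vy=19.268 → t=3.928, apex=18.921, x_land=92.024, impact vy=-19.268
  bounce: vy ← 0.7·19.268 = 13.487
Arc 3: start y=0.000, vy=13.487 → t=2.750, apex=9.271, x_land=120.648, impact vy=-13.487
  bounce: vy ← 0.7·13.487 = 9.441
Arc 4: start y=0.000, vy=9.441 → t=1.925, apex=4.543, x_land=140.686, impact vy=-9.441
  bounce: vy ← 0.7·9.441 = 6.609
Arc 5: start y=0.000, vy=6.609 → t=1.347, apex=2.226, x_land=154.712, impact vy=-6.609
  bounce: vy ← 0.7·6.609 = 4.626
Arc 6: start y=0.000, vy=4.626 → t=0.943, apex=1.091, x_land=164.530, impact vy=-4.626
  bounce: vy ← 0.7·4.626 = 3.238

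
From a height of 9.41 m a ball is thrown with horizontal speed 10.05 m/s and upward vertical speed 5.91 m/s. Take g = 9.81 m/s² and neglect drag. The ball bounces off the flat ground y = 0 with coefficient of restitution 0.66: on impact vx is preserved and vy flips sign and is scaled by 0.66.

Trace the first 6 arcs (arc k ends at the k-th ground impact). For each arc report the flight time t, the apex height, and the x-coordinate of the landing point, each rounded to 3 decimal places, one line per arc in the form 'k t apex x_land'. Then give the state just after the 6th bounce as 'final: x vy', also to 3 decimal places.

Arc 1: start y=9.410, vy=5.910 → t=2.113, apex=11.190, x_land=21.234, impact vy=-14.817
  bounce: vy ← 0.66·14.817 = 9.779
Arc 2: start y=0.000, vy=9.779 → t=1.994, apex=4.874, x_land=41.272, impact vy=-9.779
  bounce: vy ← 0.66·9.779 = 6.454
Arc 3: start y=0.000, vy=6.454 → t=1.316, apex=2.123, x_land=54.496, impact vy=-6.454
  bounce: vy ← 0.66·6.454 = 4.260
Arc 4: start y=0.000, vy=4.260 → t=0.868, apex=0.925, x_land=63.225, impact vy=-4.260
  bounce: vy ← 0.66·4.260 = 2.812
Arc 5: start y=0.000, vy=2.812 → t=0.573, apex=0.403, x_land=68.985, impact vy=-2.812
  bounce: vy ← 0.66·2.812 = 1.856
Arc 6: start y=0.000, vy=1.856 → t=0.378, apex=0.176, x_land=72.787, impact vy=-1.856
  bounce: vy ← 0.66·1.856 = 1.225

1 2.113 11.190 21.234
2 1.994 4.874 41.272
3 1.316 2.123 54.496
4 0.868 0.925 63.225
5 0.573 0.403 68.985
6 0.378 0.176 72.787
final: 72.787 1.225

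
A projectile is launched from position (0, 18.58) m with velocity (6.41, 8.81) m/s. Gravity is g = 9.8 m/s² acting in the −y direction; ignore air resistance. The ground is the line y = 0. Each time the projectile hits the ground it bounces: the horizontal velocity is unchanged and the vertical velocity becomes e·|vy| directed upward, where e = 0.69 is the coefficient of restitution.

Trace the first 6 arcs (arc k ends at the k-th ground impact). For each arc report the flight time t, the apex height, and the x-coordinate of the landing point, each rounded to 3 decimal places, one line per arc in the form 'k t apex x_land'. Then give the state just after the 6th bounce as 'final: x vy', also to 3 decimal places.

Arc 1: start y=18.580, vy=8.810 → t=3.044, apex=22.540, x_land=19.510, impact vy=-21.019
  bounce: vy ← 0.69·21.019 = 14.503
Arc 2: start y=0.000, vy=14.503 → t=2.960, apex=10.731, x_land=38.483, impact vy=-14.503
  bounce: vy ← 0.69·14.503 = 10.007
Arc 3: start y=0.000, vy=10.007 → t=2.042, apex=5.109, x_land=51.573, impact vy=-10.007
  bounce: vy ← 0.69·10.007 = 6.905
Arc 4: start y=0.000, vy=6.905 → t=1.409, apex=2.432, x_land=60.606, impact vy=-6.905
  bounce: vy ← 0.69·6.905 = 4.764
Arc 5: start y=0.000, vy=4.764 → t=0.972, apex=1.158, x_land=66.838, impact vy=-4.764
  bounce: vy ← 0.69·4.764 = 3.287
Arc 6: start y=0.000, vy=3.287 → t=0.671, apex=0.551, x_land=71.139, impact vy=-3.287
  bounce: vy ← 0.69·3.287 = 2.268

1 3.044 22.540 19.510
2 2.960 10.731 38.483
3 2.042 5.109 51.573
4 1.409 2.432 60.606
5 0.972 1.158 66.838
6 0.671 0.551 71.139
final: 71.139 2.268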